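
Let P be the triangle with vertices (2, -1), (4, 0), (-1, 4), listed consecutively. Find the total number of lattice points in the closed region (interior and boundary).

The shoelace formula gives twice the area as |[2·0 − 4·(-1)] + [4·4 − (-1)·0] + [(-1)·(-1) − 2·4]| = 13, so the area is 6.5.
The number of boundary lattice points is Σ gcd(|Δx|,|Δy|) = gcd(2,1) + gcd(5,4) + gcd(3,5) = 1+1+1 = 3.
Pick's theorem gives I = A − B/2 + 1 = 6.5 − 3/2 + 1 = 6, so the closed region contains I + B = 6 + 3 = 9 lattice points.

9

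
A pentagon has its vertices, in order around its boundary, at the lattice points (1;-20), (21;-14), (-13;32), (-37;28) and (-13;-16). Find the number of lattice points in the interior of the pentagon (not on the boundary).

The shoelace formula gives twice the area as |[1·(-14) − 21·(-20)] + [21·32 − (-13)·(-14)] + [(-13)·28 − (-37)·32] + [(-37)·(-16) − (-13)·28] + [(-13)·(-20) − 1·(-16)]| = 2948, so the area is 1474.
The number of boundary lattice points is Σ gcd(|Δx|,|Δy|) = gcd(20,6) + gcd(34,46) + gcd(24,4) + gcd(24,44) + gcd(14,4) = 2+2+4+4+2 = 14.
By Pick's theorem A = I + B/2 − 1, so I = 1474 − 14/2 + 1 = 1468.

1468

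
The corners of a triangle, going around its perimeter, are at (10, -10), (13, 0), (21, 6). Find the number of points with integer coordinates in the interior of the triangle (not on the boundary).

30

By the shoelace formula, twice the signed area is |[10·0 − 13·(-10)] + [13·6 − 21·0] + [21·(-10) − 10·6]| = 62, so the area is 31.
Summing gcd(|Δx|,|Δy|) over the edges gives the boundary count: gcd(3,10) + gcd(8,6) + gcd(11,16) = 1+2+1 = 4.
By Pick's theorem A = I + B/2 − 1, so I = 31 − 4/2 + 1 = 30.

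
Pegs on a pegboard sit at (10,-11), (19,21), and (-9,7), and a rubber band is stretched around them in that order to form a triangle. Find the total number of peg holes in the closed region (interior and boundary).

The shoelace formula gives twice the area as |[10·21 − 19·(-11)] + [19·7 − (-9)·21] + [(-9)·(-11) − 10·7]| = 770, so the area is 385.
The number of boundary lattice points is Σ gcd(|Δx|,|Δy|) = gcd(9,32) + gcd(28,14) + gcd(19,18) = 1+14+1 = 16.
Pick's theorem gives I = A − B/2 + 1 = 385 − 16/2 + 1 = 378, so the closed region contains I + B = 378 + 16 = 394 lattice points.

394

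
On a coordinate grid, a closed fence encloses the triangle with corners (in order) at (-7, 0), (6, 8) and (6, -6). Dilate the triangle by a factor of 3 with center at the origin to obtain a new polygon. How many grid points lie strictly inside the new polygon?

796

The shoelace formula gives twice the area as |[(-7)·8 − 6·0] + [6·(-6) − 6·8] + [6·0 − (-7)·(-6)]| = 182, so the area is 91.
Summing gcd(|Δx|,|Δy|) over the edges gives the boundary count: gcd(13,8) + gcd(0,14) + gcd(13,6) = 1+14+1 = 16.
Scaling by 3 multiplies the area by 3² = 9 (so the new area is 819) and multiplies the boundary lattice-point count by 3, giving 48.
By Pick's theorem, the interior count of the dilated polygon is 819 − 48/2 + 1 = 796.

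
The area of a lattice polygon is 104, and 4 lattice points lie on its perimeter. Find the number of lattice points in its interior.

103

From Pick's theorem, I = A − B/2 + 1 = 104 − 4/2 + 1 = 103.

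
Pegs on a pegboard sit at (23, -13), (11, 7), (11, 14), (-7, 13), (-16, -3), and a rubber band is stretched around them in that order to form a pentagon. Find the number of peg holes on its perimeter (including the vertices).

14

The number of boundary lattice points is Σ gcd(|Δx|,|Δy|) = gcd(12,20) + gcd(0,7) + gcd(18,1) + gcd(9,16) + gcd(39,10) = 4+7+1+1+1 = 14.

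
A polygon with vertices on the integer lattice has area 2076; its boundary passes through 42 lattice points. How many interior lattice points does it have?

Pick's theorem A = I + B/2 − 1 rearranges to I = A − B/2 + 1 = 2076 − 42/2 + 1 = 2056.

2056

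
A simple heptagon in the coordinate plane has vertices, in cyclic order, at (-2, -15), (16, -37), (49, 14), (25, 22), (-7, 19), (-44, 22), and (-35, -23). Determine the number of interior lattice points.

By the shoelace formula, twice the signed area is |[(-2)·(-37) − 16·(-15)] + [16·14 − 49·(-37)] + [49·22 − 25·14] + [25·19 − (-7)·22] + [(-7)·22 − (-44)·19] + [(-44)·(-23) − (-35)·22] + [(-35)·(-15) − (-2)·(-23)]| = 6651, so the area is 3325.5.
The number of boundary lattice points is Σ gcd(|Δx|,|Δy|) = gcd(18,22) + gcd(33,51) + gcd(24,8) + gcd(32,3) + gcd(37,3) + gcd(9,45) + gcd(33,8) = 2+3+8+1+1+9+1 = 25.
By Pick's theorem A = I + B/2 − 1, so I = 3325.5 − 25/2 + 1 = 3314.

3314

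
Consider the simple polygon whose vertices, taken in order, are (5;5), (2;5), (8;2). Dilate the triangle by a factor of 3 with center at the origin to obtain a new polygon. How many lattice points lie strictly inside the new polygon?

Using the shoelace formula, 2A = |[5·5 − 2·5] + [2·2 − 8·5] + [8·5 − 5·2]| = 9, so the area is 9/2.
Summing gcd(|Δx|,|Δy|) over the edges gives the boundary count: gcd(3,0) + gcd(6,3) + gcd(3,3) = 3+3+3 = 9.
Scaling by 3 multiplies the area by 3² = 9 (so the new area is 40.5) and multiplies the boundary lattice-point count by 3, giving 27.
By Pick's theorem, the interior count of the dilated polygon is 40.5 − 27/2 + 1 = 28.

28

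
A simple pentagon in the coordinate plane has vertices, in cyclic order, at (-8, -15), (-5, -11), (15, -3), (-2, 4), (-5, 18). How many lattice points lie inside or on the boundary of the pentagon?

231

Using the shoelace formula, 2A = |((-8)·(-11) − (-5)·(-15)) + ((-5)·(-3) − 15·(-11)) + (15·4 − (-2)·(-3)) + ((-2)·18 − (-5)·4) + ((-5)·(-15) − (-8)·18)| = 450, so the area is 225.
The number of boundary lattice points is Σ gcd(|Δx|,|Δy|) = gcd(3,4) + gcd(20,8) + gcd(17,7) + gcd(3,14) + gcd(3,33) = 1+4+1+1+3 = 10.
Pick's theorem gives I = A − B/2 + 1 = 225 − 10/2 + 1 = 221, so the closed region contains I + B = 221 + 10 = 231 lattice points.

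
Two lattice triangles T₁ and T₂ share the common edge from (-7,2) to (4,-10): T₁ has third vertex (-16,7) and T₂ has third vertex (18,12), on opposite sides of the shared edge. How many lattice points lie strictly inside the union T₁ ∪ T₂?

228

The union is the simple quadrilateral with vertices (-7,2), (-16,7), (4,-10), (18,12) in order.
Using the shoelace formula, 2A = |[(-7)·7 − (-16)·2] + [(-16)·(-10) − 4·7] + [4·12 − 18·(-10)] + [18·2 − (-7)·12]| = 463, so the area is 231.5.
Summing gcd(|Δx|,|Δy|) over the edges gives the boundary count: gcd(9,5) + gcd(20,17) + gcd(14,22) + gcd(25,10) = 1+1+2+5 = 9.
By Pick's theorem I = A − B/2 + 1 = 231.5 − 9/2 + 1 = 228.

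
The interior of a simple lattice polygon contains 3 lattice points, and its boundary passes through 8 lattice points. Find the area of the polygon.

6

Pick's theorem states A = I + B/2 − 1, so A = 3 + 8/2 − 1 = 6.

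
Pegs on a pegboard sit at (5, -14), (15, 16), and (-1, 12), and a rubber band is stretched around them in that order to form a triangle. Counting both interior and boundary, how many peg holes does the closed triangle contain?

By the shoelace formula, twice the signed area is |(5·16 − 15·(-14)) + (15·12 − (-1)·16) + ((-1)·(-14) − 5·12)| = 440, so the area is 220.
The number of boundary lattice points is Σ gcd(|Δx|,|Δy|) = gcd(10,30) + gcd(16,4) + gcd(6,26) = 10+4+2 = 16.
Pick's theorem gives I = A − B/2 + 1 = 220 − 16/2 + 1 = 213, so the closed region contains I + B = 213 + 16 = 229 lattice points.

229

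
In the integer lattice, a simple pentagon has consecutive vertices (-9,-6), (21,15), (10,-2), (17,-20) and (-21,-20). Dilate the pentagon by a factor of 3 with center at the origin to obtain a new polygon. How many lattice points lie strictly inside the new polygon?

By the shoelace formula, twice the signed area is |((-9)·15 − 21·(-6)) + (21·(-2) − 10·15) + (10·(-20) − 17·(-2)) + (17·(-20) − (-21)·(-20)) + ((-21)·(-6) − (-9)·(-20))| = 1181, so the area is 1181/2.
Summing gcd(|Δx|,|Δy|) over the edges gives the boundary count: gcd(30,21) + gcd(11,17) + gcd(7,18) + gcd(38,0) + gcd(12,14) = 3+1+1+38+2 = 45.
Scaling by 3 multiplies the area by 3² = 9 (so the new area is 5314.5) and multiplies the boundary lattice-point count by 3, giving 135.
By Pick's theorem, the interior count of the dilated polygon is 5314.5 − 135/2 + 1 = 5248.

5248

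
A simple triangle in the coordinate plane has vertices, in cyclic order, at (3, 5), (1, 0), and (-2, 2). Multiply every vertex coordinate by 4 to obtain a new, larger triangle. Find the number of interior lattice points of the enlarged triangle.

The shoelace formula gives twice the area as |[3·0 − 1·5] + [1·2 − (-2)·0] + [(-2)·5 − 3·2]| = 19, so the area is 19/2.
Along each edge there are gcd(|Δx|,|Δy|)+1 lattice points, so counting each shared vertex once the boundary has gcd(2,5) + gcd(3,2) + gcd(5,3) = 1+1+1 = 3.
Scaling by 4 multiplies the area by 4² = 16 (so the new area is 152) and multiplies the boundary lattice-point count by 4, giving 12.
By Pick's theorem, the interior count of the dilated polygon is 152 − 12/2 + 1 = 147.

147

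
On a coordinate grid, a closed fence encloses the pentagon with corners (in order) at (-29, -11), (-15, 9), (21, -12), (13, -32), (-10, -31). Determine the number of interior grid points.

By the shoelace formula, twice the signed area is |[(-29)·9 − (-15)·(-11)] + [(-15)·(-12) − 21·9] + [21·(-32) − 13·(-12)] + [13·(-31) − (-10)·(-32)] + [(-10)·(-11) − (-29)·(-31)]| = 2463, so the area is 2463/2.
Along each edge there are gcd(|Δx|,|Δy|)+1 lattice points, so counting each shared vertex once the boundary has gcd(14,20) + gcd(36,21) + gcd(8,20) + gcd(23,1) + gcd(19,20) = 2+3+4+1+1 = 11.
By Pick's theorem A = I + B/2 − 1, so I = 2463/2 − 11/2 + 1 = 1227.

1227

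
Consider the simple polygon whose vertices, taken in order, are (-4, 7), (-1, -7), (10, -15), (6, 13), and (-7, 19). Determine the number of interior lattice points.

282

Using the shoelace formula, 2A = |((-4)·(-7) − (-1)·7) + ((-1)·(-15) − 10·(-7)) + (10·13 − 6·(-15)) + (6·19 − (-7)·13) + ((-7)·7 − (-4)·19)| = 572, so the area is 286.
Summing gcd(|Δx|,|Δy|) over the edges gives the boundary count: gcd(3,14) + gcd(11,8) + gcd(4,28) + gcd(13,6) + gcd(3,12) = 1+1+4+1+3 = 10.
By Pick's theorem A = I + B/2 − 1, so I = 286 − 10/2 + 1 = 282.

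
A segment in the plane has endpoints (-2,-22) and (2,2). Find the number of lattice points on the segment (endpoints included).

5

The number of lattice points on a segment between lattice points is gcd(|Δx|,|Δy|) + 1 = gcd(4,24) + 1 = 4 + 1 = 5.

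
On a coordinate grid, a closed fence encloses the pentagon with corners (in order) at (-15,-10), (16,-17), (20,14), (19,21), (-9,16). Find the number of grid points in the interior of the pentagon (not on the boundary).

Using the shoelace formula, 2A = |[(-15)·(-17) − 16·(-10)] + [16·14 − 20·(-17)] + [20·21 − 19·14] + [19·16 − (-9)·21] + [(-9)·(-10) − (-15)·16]| = 1956, so the area is 978.
Along each edge there are gcd(|Δx|,|Δy|)+1 lattice points, so counting each shared vertex once the boundary has gcd(31,7) + gcd(4,31) + gcd(1,7) + gcd(28,5) + gcd(6,26) = 1+1+1+1+2 = 6.
By Pick's theorem A = I + B/2 − 1, so I = 978 − 6/2 + 1 = 976.

976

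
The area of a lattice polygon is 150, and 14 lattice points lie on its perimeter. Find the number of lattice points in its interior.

From Pick's theorem, I = A − B/2 + 1 = 150 − 14/2 + 1 = 144.

144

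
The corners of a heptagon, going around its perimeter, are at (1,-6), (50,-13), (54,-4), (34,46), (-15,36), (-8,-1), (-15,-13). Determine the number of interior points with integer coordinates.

Using the shoelace formula, 2A = |(1·(-13) − 50·(-6)) + (50·(-4) − 54·(-13)) + (54·46 − 34·(-4)) + (34·36 − (-15)·46) + ((-15)·(-1) − (-8)·36) + ((-8)·(-13) − (-15)·(-1)) + ((-15)·(-6) − 1·(-13))| = 5818, so the area is 2909.
The number of boundary lattice points is Σ gcd(|Δx|,|Δy|) = gcd(49,7) + gcd(4,9) + gcd(20,50) + gcd(49,10) + gcd(7,37) + gcd(7,12) + gcd(16,7) = 7+1+10+1+1+1+1 = 22.
By Pick's theorem A = I + B/2 − 1, so I = 2909 − 22/2 + 1 = 2899.

2899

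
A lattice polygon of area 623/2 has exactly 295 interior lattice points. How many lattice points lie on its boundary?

Pick's theorem gives A = I + B/2 − 1, so B = 2(A − I + 1) = 2(623/2 − 295 + 1) = 35.

35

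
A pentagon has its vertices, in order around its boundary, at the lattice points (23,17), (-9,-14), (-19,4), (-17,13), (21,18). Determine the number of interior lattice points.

641

By the shoelace formula, twice the signed area is |[23·(-14) − (-9)·17] + [(-9)·4 − (-19)·(-14)] + [(-19)·13 − (-17)·4] + [(-17)·18 − 21·13] + [21·17 − 23·18]| = 1286, so the area is 643.
Summing gcd(|Δx|,|Δy|) over the edges gives the boundary count: gcd(32,31) + gcd(10,18) + gcd(2,9) + gcd(38,5) + gcd(2,1) = 1+2+1+1+1 = 6.
Pick's theorem gives I = A − B/2 + 1 = 643 − 6/2 + 1 = 641.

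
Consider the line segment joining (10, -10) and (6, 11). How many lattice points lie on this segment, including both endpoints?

2

The number of lattice points on a segment between lattice points is gcd(|Δx|,|Δy|) + 1 = gcd(4,21) + 1 = 1 + 1 = 2.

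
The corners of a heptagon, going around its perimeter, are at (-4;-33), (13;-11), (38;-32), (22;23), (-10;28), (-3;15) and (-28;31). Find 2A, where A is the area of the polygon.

4208

The shoelace formula gives twice the area as |((-4)·(-11) − 13·(-33)) + (13·(-32) − 38·(-11)) + (38·23 − 22·(-32)) + (22·28 − (-10)·23) + ((-10)·15 − (-3)·28) + ((-3)·31 − (-28)·15) + ((-28)·(-33) − (-4)·31)| = 4208, so the area is 2104.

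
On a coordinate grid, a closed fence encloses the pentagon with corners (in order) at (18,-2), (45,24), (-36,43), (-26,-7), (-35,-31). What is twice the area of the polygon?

By the shoelace formula, twice the signed area is |[18·24 − 45·(-2)] + [45·43 − (-36)·24] + [(-36)·(-7) − (-26)·43] + [(-26)·(-31) − (-35)·(-7)] + [(-35)·(-2) − 18·(-31)]| = 5880, so the area is 2940.

5880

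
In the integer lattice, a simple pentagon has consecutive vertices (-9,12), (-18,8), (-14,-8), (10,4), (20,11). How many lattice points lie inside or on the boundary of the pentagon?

407

The shoelace formula gives twice the area as |[(-9)·8 − (-18)·12] + [(-18)·(-8) − (-14)·8] + [(-14)·4 − 10·(-8)] + [10·11 − 20·4] + [20·12 − (-9)·11]| = 793, so the area is 793/2.
The number of boundary lattice points is Σ gcd(|Δx|,|Δy|) = gcd(9,4) + gcd(4,16) + gcd(24,12) + gcd(10,7) + gcd(29,1) = 1+4+12+1+1 = 19.
Pick's theorem gives I = A − B/2 + 1 = 793/2 − 19/2 + 1 = 388, so the closed region contains I + B = 388 + 19 = 407 lattice points.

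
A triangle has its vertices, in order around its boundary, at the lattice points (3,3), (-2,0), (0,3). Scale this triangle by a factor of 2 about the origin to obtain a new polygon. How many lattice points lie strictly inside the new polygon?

14

By the shoelace formula, twice the signed area is |(3·0 − (-2)·3) + ((-2)·3 − 0·0) + (0·3 − 3·3)| = 9, so the area is 4.5.
Summing gcd(|Δx|,|Δy|) over the edges gives the boundary count: gcd(5,3) + gcd(2,3) + gcd(3,0) = 1+1+3 = 5.
Scaling by 2 multiplies the area by 2² = 4 (so the new area is 18) and multiplies the boundary lattice-point count by 2, giving 10.
By Pick's theorem, the interior count of the dilated polygon is 18 − 10/2 + 1 = 14.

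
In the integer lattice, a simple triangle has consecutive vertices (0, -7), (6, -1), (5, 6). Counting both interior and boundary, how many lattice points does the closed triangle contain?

29

Using the shoelace formula, 2A = |(0·(-1) − 6·(-7)) + (6·6 − 5·(-1)) + (5·(-7) − 0·6)| = 48, so the area is 24.
Summing gcd(|Δx|,|Δy|) over the edges gives the boundary count: gcd(6,6) + gcd(1,7) + gcd(5,13) = 6+1+1 = 8.
Pick's theorem gives I = A − B/2 + 1 = 24 − 8/2 + 1 = 21, so the closed region contains I + B = 21 + 8 = 29 lattice points.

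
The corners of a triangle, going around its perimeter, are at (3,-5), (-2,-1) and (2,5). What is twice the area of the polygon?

By the shoelace formula, twice the signed area is |[3·(-1) − (-2)·(-5)] + [(-2)·5 − 2·(-1)] + [2·(-5) − 3·5]| = 46, so the area is 23.

46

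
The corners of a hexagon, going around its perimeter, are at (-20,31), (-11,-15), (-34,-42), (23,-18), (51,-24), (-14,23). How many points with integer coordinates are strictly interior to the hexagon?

Using the shoelace formula, 2A = |((-20)·(-15) − (-11)·31) + ((-11)·(-42) − (-34)·(-15)) + ((-34)·(-18) − 23·(-42)) + (23·(-24) − 51·(-18)) + (51·23 − (-14)·(-24)) + ((-14)·31 − (-20)·23)| = 3400, so the area is 1700.
Along each edge there are gcd(|Δx|,|Δy|)+1 lattice points, so counting each shared vertex once the boundary has gcd(9,46) + gcd(23,27) + gcd(57,24) + gcd(28,6) + gcd(65,47) + gcd(6,8) = 1+1+3+2+1+2 = 10.
By Pick's theorem A = I + B/2 − 1, so I = 1700 − 10/2 + 1 = 1696.

1696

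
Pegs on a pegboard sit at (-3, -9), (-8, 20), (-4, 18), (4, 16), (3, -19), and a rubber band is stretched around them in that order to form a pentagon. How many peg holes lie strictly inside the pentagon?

The shoelace formula gives twice the area as |[(-3)·20 − (-8)·(-9)] + [(-8)·18 − (-4)·20] + [(-4)·16 − 4·18] + [4·(-19) − 3·16] + [3·(-9) − (-3)·(-19)]| = 540, so the area is 270.
The number of boundary lattice points is Σ gcd(|Δx|,|Δy|) = gcd(5,29) + gcd(4,2) + gcd(8,2) + gcd(1,35) + gcd(6,10) = 1+2+2+1+2 = 8.
Pick's theorem gives I = A − B/2 + 1 = 270 − 8/2 + 1 = 267.

267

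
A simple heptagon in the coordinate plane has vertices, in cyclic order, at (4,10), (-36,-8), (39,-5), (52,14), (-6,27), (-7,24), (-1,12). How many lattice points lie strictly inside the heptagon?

1514

Using the shoelace formula, 2A = |(4·(-8) − (-36)·10) + ((-36)·(-5) − 39·(-8)) + (39·14 − 52·(-5)) + (52·27 − (-6)·14) + ((-6)·24 − (-7)·27) + ((-7)·12 − (-1)·24) + ((-1)·10 − 4·12)| = 3041, so the area is 3041/2.
Summing gcd(|Δx|,|Δy|) over the edges gives the boundary count: gcd(40,18) + gcd(75,3) + gcd(13,19) + gcd(58,13) + gcd(1,3) + gcd(6,12) + gcd(5,2) = 2+3+1+1+1+6+1 = 15.
By Pick's theorem A = I + B/2 − 1, so I = 3041/2 − 15/2 + 1 = 1514.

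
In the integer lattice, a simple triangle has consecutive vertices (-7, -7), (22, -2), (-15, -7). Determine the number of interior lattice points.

Using the shoelace formula, 2A = |[(-7)·(-2) − 22·(-7)] + [22·(-7) − (-15)·(-2)] + [(-15)·(-7) − (-7)·(-7)]| = 40, so the area is 20.
The number of boundary lattice points is Σ gcd(|Δx|,|Δy|) = gcd(29,5) + gcd(37,5) + gcd(8,0) = 1+1+8 = 10.
Pick's theorem gives I = A − B/2 + 1 = 20 − 10/2 + 1 = 16.

16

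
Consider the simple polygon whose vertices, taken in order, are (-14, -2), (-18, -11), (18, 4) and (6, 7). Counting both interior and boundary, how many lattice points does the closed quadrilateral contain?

221

By the shoelace formula, twice the signed area is |((-14)·(-11) − (-18)·(-2)) + ((-18)·4 − 18·(-11)) + (18·7 − 6·4) + (6·(-2) − (-14)·7)| = 432, so the area is 216.
The number of boundary lattice points is Σ gcd(|Δx|,|Δy|) = gcd(4,9) + gcd(36,15) + gcd(12,3) + gcd(20,9) = 1+3+3+1 = 8.
Pick's theorem gives I = A − B/2 + 1 = 216 − 8/2 + 1 = 213, so the closed region contains I + B = 213 + 8 = 221 lattice points.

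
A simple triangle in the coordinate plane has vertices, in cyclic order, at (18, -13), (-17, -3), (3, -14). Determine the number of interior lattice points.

By the shoelace formula, twice the signed area is |(18·(-3) − (-17)·(-13)) + ((-17)·(-14) − 3·(-3)) + (3·(-13) − 18·(-14))| = 185, so the area is 185/2.
The number of boundary lattice points is Σ gcd(|Δx|,|Δy|) = gcd(35,10) + gcd(20,11) + gcd(15,1) = 5+1+1 = 7.
By Pick's theorem A = I + B/2 − 1, so I = 185/2 − 7/2 + 1 = 90.

90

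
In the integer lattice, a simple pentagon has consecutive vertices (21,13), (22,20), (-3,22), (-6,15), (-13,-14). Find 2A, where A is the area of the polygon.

The shoelace formula gives twice the area as |[21·20 − 22·13] + [22·22 − (-3)·20] + [(-3)·15 − (-6)·22] + [(-6)·(-14) − (-13)·15] + [(-13)·13 − 21·(-14)]| = 1169, so the area is 1169/2.

1169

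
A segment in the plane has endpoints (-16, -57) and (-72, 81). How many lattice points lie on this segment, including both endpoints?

3

The number of lattice points on a segment between lattice points is gcd(|Δx|,|Δy|) + 1 = gcd(56,138) + 1 = 2 + 1 = 3.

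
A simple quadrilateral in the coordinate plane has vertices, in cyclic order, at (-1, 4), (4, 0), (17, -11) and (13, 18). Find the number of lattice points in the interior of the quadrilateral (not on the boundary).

222

By the shoelace formula, twice the signed area is |((-1)·0 − 4·4) + (4·(-11) − 17·0) + (17·18 − 13·(-11)) + (13·4 − (-1)·18)| = 459, so the area is 459/2.
Along each edge there are gcd(|Δx|,|Δy|)+1 lattice points, so counting each shared vertex once the boundary has gcd(5,4) + gcd(13,11) + gcd(4,29) + gcd(14,14) = 1+1+1+14 = 17.
Pick's theorem gives I = A − B/2 + 1 = 459/2 − 17/2 + 1 = 222.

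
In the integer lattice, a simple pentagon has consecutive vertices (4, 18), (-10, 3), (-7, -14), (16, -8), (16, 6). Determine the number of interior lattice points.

The shoelace formula gives twice the area as |(4·3 − (-10)·18) + ((-10)·(-14) − (-7)·3) + ((-7)·(-8) − 16·(-14)) + (16·6 − 16·(-8)) + (16·18 − 4·6)| = 1121, so the area is 1121/2.
Summing gcd(|Δx|,|Δy|) over the edges gives the boundary count: gcd(14,15) + gcd(3,17) + gcd(23,6) + gcd(0,14) + gcd(12,12) = 1+1+1+14+12 = 29.
Pick's theorem gives I = A − B/2 + 1 = 1121/2 − 29/2 + 1 = 547.

547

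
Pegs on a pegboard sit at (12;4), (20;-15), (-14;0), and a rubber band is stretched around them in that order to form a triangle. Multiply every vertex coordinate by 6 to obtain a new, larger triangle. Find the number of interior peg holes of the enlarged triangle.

9457

The shoelace formula gives twice the area as |[12·(-15) − 20·4] + [20·0 − (-14)·(-15)] + [(-14)·4 − 12·0]| = 526, so the area is 263.
The number of boundary lattice points is Σ gcd(|Δx|,|Δy|) = gcd(8,19) + gcd(34,15) + gcd(26,4) = 1+1+2 = 4.
Scaling by 6 multiplies the area by 6² = 36 (so the new area is 9468) and multiplies the boundary lattice-point count by 6, giving 24.
By Pick's theorem, the interior count of the dilated polygon is 9468 − 24/2 + 1 = 9457.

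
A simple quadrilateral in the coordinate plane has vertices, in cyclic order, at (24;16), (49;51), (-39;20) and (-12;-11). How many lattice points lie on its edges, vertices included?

Summing gcd(|Δx|,|Δy|) over the edges gives the boundary count: gcd(25,35) + gcd(88,31) + gcd(27,31) + gcd(36,27) = 5+1+1+9 = 16.

16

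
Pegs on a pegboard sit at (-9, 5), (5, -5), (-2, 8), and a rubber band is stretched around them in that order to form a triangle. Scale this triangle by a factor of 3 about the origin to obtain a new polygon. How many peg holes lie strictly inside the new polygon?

499

By the shoelace formula, twice the signed area is |[(-9)·(-5) − 5·5] + [5·8 − (-2)·(-5)] + [(-2)·5 − (-9)·8]| = 112, so the area is 56.
Along each edge there are gcd(|Δx|,|Δy|)+1 lattice points, so counting each shared vertex once the boundary has gcd(14,10) + gcd(7,13) + gcd(7,3) = 2+1+1 = 4.
Scaling by 3 multiplies the area by 3² = 9 (so the new area is 504) and multiplies the boundary lattice-point count by 3, giving 12.
By Pick's theorem, the interior count of the dilated polygon is 504 − 12/2 + 1 = 499.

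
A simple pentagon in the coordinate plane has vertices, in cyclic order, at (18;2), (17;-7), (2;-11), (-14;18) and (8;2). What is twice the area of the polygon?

643

By the shoelace formula, twice the signed area is |[18·(-7) − 17·2] + [17·(-11) − 2·(-7)] + [2·18 − (-14)·(-11)] + [(-14)·2 − 8·18] + [8·2 − 18·2]| = 643, so the area is 321.5.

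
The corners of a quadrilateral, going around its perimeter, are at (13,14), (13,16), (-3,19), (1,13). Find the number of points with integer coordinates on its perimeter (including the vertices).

Summing gcd(|Δx|,|Δy|) over the edges gives the boundary count: gcd(0,2) + gcd(16,3) + gcd(4,6) + gcd(12,1) = 2+1+2+1 = 6.

6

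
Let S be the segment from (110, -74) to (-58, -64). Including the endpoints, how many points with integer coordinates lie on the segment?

3

The number of lattice points on a segment between lattice points is gcd(|Δx|,|Δy|) + 1 = gcd(168,10) + 1 = 2 + 1 = 3.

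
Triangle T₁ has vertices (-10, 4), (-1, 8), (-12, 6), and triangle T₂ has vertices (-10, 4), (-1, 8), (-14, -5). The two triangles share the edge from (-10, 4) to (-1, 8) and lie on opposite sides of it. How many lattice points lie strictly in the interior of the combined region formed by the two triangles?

38

The union is the simple quadrilateral with vertices (-10, 4), (-12, 6), (-1, 8), (-14, -5) in order.
Using the shoelace formula, 2A = |[(-10)·6 − (-12)·4] + [(-12)·8 − (-1)·6] + [(-1)·(-5) − (-14)·8] + [(-14)·4 − (-10)·(-5)]| = 91, so the area is 45.5.
Summing gcd(|Δx|,|Δy|) over the edges gives the boundary count: gcd(2,2) + gcd(11,2) + gcd(13,13) + gcd(4,9) = 2+1+13+1 = 17.
By Pick's theorem I = A − B/2 + 1 = 45.5 − 17/2 + 1 = 38.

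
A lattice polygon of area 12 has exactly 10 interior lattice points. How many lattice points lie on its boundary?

Pick's theorem gives A = I + B/2 − 1, so B = 2(A − I + 1) = 2(12 − 10 + 1) = 6.

6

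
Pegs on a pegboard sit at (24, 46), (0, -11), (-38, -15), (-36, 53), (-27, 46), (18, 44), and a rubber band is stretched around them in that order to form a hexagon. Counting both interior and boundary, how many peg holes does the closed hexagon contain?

2859

By the shoelace formula, twice the signed area is |(24·(-11) − 0·46) + (0·(-15) − (-38)·(-11)) + ((-38)·53 − (-36)·(-15)) + ((-36)·46 − (-27)·53) + ((-27)·44 − 18·46) + (18·46 − 24·44)| = 5705, so the area is 5705/2.
Along each edge there are gcd(|Δx|,|Δy|)+1 lattice points, so counting each shared vertex once the boundary has gcd(24,57) + gcd(38,4) + gcd(2,68) + gcd(9,7) + gcd(45,2) + gcd(6,2) = 3+2+2+1+1+2 = 11.
Pick's theorem gives I = A − B/2 + 1 = 5705/2 − 11/2 + 1 = 2848, so the closed region contains I + B = 2848 + 11 = 2859 lattice points.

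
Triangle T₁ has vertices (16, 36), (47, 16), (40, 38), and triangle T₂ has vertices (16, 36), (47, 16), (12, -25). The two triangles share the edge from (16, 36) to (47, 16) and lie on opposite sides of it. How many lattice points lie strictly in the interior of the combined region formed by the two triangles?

The union is the simple quadrilateral with vertices (16, 36), (40, 38), (47, 16), (12, -25) in order.
Using the shoelace formula, 2A = |(16·38 − 40·36) + (40·16 − 47·38) + (47·(-25) − 12·16) + (12·36 − 16·(-25))| = 2513, so the area is 2513/2.
Summing gcd(|Δx|,|Δy|) over the edges gives the boundary count: gcd(24,2) + gcd(7,22) + gcd(35,41) + gcd(4,61) = 2+1+1+1 = 5.
By Pick's theorem I = A − B/2 + 1 = 2513/2 − 5/2 + 1 = 1255.

1255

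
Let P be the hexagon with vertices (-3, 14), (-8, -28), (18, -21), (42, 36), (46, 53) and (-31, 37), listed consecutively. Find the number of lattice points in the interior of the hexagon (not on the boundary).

2992

Using the shoelace formula, 2A = |[(-3)·(-28) − (-8)·14] + [(-8)·(-21) − 18·(-28)] + [18·36 − 42·(-21)] + [42·53 − 46·36] + [46·37 − (-31)·53] + [(-31)·14 − (-3)·37]| = 5990, so the area is 2995.
Summing gcd(|Δx|,|Δy|) over the edges gives the boundary count: gcd(5,42) + gcd(26,7) + gcd(24,57) + gcd(4,17) + gcd(77,16) + gcd(28,23) = 1+1+3+1+1+1 = 8.
Pick's theorem gives I = A − B/2 + 1 = 2995 − 8/2 + 1 = 2992.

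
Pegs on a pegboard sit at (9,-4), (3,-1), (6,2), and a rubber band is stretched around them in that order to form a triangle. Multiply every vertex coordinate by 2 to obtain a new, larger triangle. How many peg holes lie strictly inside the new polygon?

Using the shoelace formula, 2A = |[9·(-1) − 3·(-4)] + [3·2 − 6·(-1)] + [6·(-4) − 9·2]| = 27, so the area is 27/2.
Along each edge there are gcd(|Δx|,|Δy|)+1 lattice points, so counting each shared vertex once the boundary has gcd(6,3) + gcd(3,3) + gcd(3,6) = 3+3+3 = 9.
Scaling by 2 multiplies the area by 2² = 4 (so the new area is 54) and multiplies the boundary lattice-point count by 2, giving 18.
By Pick's theorem, the interior count of the dilated polygon is 54 − 18/2 + 1 = 46.

46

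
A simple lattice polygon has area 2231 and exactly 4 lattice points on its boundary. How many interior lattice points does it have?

Pick's theorem A = I + B/2 − 1 rearranges to I = A − B/2 + 1 = 2231 − 4/2 + 1 = 2230.

2230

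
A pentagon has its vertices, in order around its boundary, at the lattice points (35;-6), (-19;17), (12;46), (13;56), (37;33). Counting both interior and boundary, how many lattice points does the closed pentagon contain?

By the shoelace formula, twice the signed area is |(35·17 − (-19)·(-6)) + ((-19)·46 − 12·17) + (12·56 − 13·46) + (13·33 − 37·56) + (37·(-6) − 35·33)| = 3543, so the area is 3543/2.
Summing gcd(|Δx|,|Δy|) over the edges gives the boundary count: gcd(54,23) + gcd(31,29) + gcd(1,10) + gcd(24,23) + gcd(2,39) = 1+1+1+1+1 = 5.
Pick's theorem gives I = A − B/2 + 1 = 3543/2 − 5/2 + 1 = 1770, so the closed region contains I + B = 1770 + 5 = 1775 lattice points.

1775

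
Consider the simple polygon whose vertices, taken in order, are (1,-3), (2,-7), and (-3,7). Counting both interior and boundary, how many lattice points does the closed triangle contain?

6

Using the shoelace formula, 2A = |(1·(-7) − 2·(-3)) + (2·7 − (-3)·(-7)) + ((-3)·(-3) − 1·7)| = 6, so the area is 3.
The number of boundary lattice points is Σ gcd(|Δx|,|Δy|) = gcd(1,4) + gcd(5,14) + gcd(4,10) = 1+1+2 = 4.
Pick's theorem gives I = A − B/2 + 1 = 3 − 4/2 + 1 = 2, so the closed region contains I + B = 2 + 4 = 6 lattice points.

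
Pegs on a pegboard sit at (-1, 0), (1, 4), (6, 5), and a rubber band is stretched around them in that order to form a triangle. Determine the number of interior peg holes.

8

The shoelace formula gives twice the area as |[(-1)·4 − 1·0] + [1·5 − 6·4] + [6·0 − (-1)·5]| = 18, so the area is 9.
Along each edge there are gcd(|Δx|,|Δy|)+1 lattice points, so counting each shared vertex once the boundary has gcd(2,4) + gcd(5,1) + gcd(7,5) = 2+1+1 = 4.
By Pick's theorem A = I + B/2 − 1, so I = 9 − 4/2 + 1 = 8.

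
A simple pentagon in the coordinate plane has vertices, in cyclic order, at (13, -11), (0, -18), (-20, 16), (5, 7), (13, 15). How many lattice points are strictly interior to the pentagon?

By the shoelace formula, twice the signed area is |[13·(-18) − 0·(-11)] + [0·16 − (-20)·(-18)] + [(-20)·7 − 5·16] + [5·15 − 13·7] + [13·(-11) − 13·15]| = 1168, so the area is 584.
Along each edge there are gcd(|Δx|,|Δy|)+1 lattice points, so counting each shared vertex once the boundary has gcd(13,7) + gcd(20,34) + gcd(25,9) + gcd(8,8) + gcd(0,26) = 1+2+1+8+26 = 38.
Pick's theorem gives I = A − B/2 + 1 = 584 − 38/2 + 1 = 566.

566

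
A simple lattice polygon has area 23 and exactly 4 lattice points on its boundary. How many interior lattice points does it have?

22

Pick's theorem A = I + B/2 − 1 rearranges to I = A − B/2 + 1 = 23 − 4/2 + 1 = 22.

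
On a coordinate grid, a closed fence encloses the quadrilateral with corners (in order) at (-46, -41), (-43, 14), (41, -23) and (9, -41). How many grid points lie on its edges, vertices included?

Along each edge there are gcd(|Δx|,|Δy|)+1 lattice points, so counting each shared vertex once the boundary has gcd(3,55) + gcd(84,37) + gcd(32,18) + gcd(55,0) = 1+1+2+55 = 59.

59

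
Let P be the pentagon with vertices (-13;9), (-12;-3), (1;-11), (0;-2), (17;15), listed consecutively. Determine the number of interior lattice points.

The shoelace formula gives twice the area as |((-13)·(-3) − (-12)·9) + ((-12)·(-11) − 1·(-3)) + (1·(-2) − 0·(-11)) + (0·15 − 17·(-2)) + (17·9 − (-13)·15)| = 662, so the area is 331.
The number of boundary lattice points is Σ gcd(|Δx|,|Δy|) = gcd(1,12) + gcd(13,8) + gcd(1,9) + gcd(17,17) + gcd(30,6) = 1+1+1+17+6 = 26.
By Pick's theorem A = I + B/2 − 1, so I = 331 − 26/2 + 1 = 319.

319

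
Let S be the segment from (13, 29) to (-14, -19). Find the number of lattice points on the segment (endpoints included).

4

The number of lattice points on a segment between lattice points is gcd(|Δx|,|Δy|) + 1 = gcd(27,48) + 1 = 3 + 1 = 4.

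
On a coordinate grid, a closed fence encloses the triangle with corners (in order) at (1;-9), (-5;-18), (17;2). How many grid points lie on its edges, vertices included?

6

Along each edge there are gcd(|Δx|,|Δy|)+1 lattice points, so counting each shared vertex once the boundary has gcd(6,9) + gcd(22,20) + gcd(16,11) = 3+2+1 = 6.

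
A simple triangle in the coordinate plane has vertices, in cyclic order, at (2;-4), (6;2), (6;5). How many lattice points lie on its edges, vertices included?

6

Summing gcd(|Δx|,|Δy|) over the edges gives the boundary count: gcd(4,6) + gcd(0,3) + gcd(4,9) = 2+3+1 = 6.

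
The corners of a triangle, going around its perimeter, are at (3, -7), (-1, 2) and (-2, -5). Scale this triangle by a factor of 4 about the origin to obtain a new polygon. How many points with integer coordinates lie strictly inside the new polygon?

The shoelace formula gives twice the area as |[3·2 − (-1)·(-7)] + [(-1)·(-5) − (-2)·2] + [(-2)·(-7) − 3·(-5)]| = 37, so the area is 18.5.
Summing gcd(|Δx|,|Δy|) over the edges gives the boundary count: gcd(4,9) + gcd(1,7) + gcd(5,2) = 1+1+1 = 3.
Scaling by 4 multiplies the area by 4² = 16 (so the new area is 296) and multiplies the boundary lattice-point count by 4, giving 12.
By Pick's theorem, the interior count of the dilated polygon is 296 − 12/2 + 1 = 291.

291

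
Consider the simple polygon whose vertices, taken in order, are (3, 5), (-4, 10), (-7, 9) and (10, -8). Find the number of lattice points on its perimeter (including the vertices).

The number of boundary lattice points is Σ gcd(|Δx|,|Δy|) = gcd(7,5) + gcd(3,1) + gcd(17,17) + gcd(7,13) = 1+1+17+1 = 20.

20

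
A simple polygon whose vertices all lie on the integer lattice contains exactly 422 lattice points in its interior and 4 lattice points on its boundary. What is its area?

423

By Pick's theorem, A = I + B/2 − 1 = 422 + 4/2 − 1 = 423.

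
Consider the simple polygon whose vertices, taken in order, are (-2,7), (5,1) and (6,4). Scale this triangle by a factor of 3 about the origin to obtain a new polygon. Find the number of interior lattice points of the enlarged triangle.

The shoelace formula gives twice the area as |((-2)·1 − 5·7) + (5·4 − 6·1) + (6·7 − (-2)·4)| = 27, so the area is 13.5.
The number of boundary lattice points is Σ gcd(|Δx|,|Δy|) = gcd(7,6) + gcd(1,3) + gcd(8,3) = 1+1+1 = 3.
Scaling by 3 multiplies the area by 3² = 9 (so the new area is 121.5) and multiplies the boundary lattice-point count by 3, giving 9.
By Pick's theorem, the interior count of the dilated polygon is 121.5 − 9/2 + 1 = 118.

118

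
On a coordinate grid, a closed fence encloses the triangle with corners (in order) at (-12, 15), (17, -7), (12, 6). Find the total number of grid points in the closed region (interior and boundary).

137

The shoelace formula gives twice the area as |[(-12)·(-7) − 17·15] + [17·6 − 12·(-7)] + [12·15 − (-12)·6]| = 267, so the area is 133.5.
Summing gcd(|Δx|,|Δy|) over the edges gives the boundary count: gcd(29,22) + gcd(5,13) + gcd(24,9) = 1+1+3 = 5.
Pick's theorem gives I = A − B/2 + 1 = 133.5 − 5/2 + 1 = 132, so the closed region contains I + B = 132 + 5 = 137 lattice points.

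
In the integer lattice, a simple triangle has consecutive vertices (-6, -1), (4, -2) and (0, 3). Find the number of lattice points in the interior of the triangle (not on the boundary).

The shoelace formula gives twice the area as |((-6)·(-2) − 4·(-1)) + (4·3 − 0·(-2)) + (0·(-1) − (-6)·3)| = 46, so the area is 23.
The number of boundary lattice points is Σ gcd(|Δx|,|Δy|) = gcd(10,1) + gcd(4,5) + gcd(6,4) = 1+1+2 = 4.
By Pick's theorem A = I + B/2 − 1, so I = 23 − 4/2 + 1 = 22.

22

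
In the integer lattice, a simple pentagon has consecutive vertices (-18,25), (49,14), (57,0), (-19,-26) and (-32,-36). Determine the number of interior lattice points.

2674

By the shoelace formula, twice the signed area is |[(-18)·14 − 49·25] + [49·0 − 57·14] + [57·(-26) − (-19)·0] + [(-19)·(-36) − (-32)·(-26)] + [(-32)·25 − (-18)·(-36)]| = 5353, so the area is 5353/2.
The number of boundary lattice points is Σ gcd(|Δx|,|Δy|) = gcd(67,11) + gcd(8,14) + gcd(76,26) + gcd(13,10) + gcd(14,61) = 1+2+2+1+1 = 7.
Pick's theorem gives I = A − B/2 + 1 = 5353/2 − 7/2 + 1 = 2674.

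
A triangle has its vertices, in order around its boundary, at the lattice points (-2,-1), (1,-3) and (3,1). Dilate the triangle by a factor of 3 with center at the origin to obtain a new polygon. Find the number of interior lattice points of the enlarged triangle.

Using the shoelace formula, 2A = |[(-2)·(-3) − 1·(-1)] + [1·1 − 3·(-3)] + [3·(-1) − (-2)·1]| = 16, so the area is 8.
Summing gcd(|Δx|,|Δy|) over the edges gives the boundary count: gcd(3,2) + gcd(2,4) + gcd(5,2) = 1+2+1 = 4.
Scaling by 3 multiplies the area by 3² = 9 (so the new area is 72) and multiplies the boundary lattice-point count by 3, giving 12.
By Pick's theorem, the interior count of the dilated polygon is 72 − 12/2 + 1 = 67.

67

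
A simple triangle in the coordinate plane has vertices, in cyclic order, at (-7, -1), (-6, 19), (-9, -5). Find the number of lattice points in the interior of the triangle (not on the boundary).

The shoelace formula gives twice the area as |[(-7)·19 − (-6)·(-1)] + [(-6)·(-5) − (-9)·19] + [(-9)·(-1) − (-7)·(-5)]| = 36, so the area is 18.
The number of boundary lattice points is Σ gcd(|Δx|,|Δy|) = gcd(1,20) + gcd(3,24) + gcd(2,4) = 1+3+2 = 6.
Pick's theorem gives I = A − B/2 + 1 = 18 − 6/2 + 1 = 16.

16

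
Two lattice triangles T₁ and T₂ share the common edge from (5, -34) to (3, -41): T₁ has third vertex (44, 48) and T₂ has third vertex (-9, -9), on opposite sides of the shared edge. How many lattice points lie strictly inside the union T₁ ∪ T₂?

The union is the simple quadrilateral with vertices (5, -34), (44, 48), (3, -41), (-9, -9) in order.
Using the shoelace formula, 2A = |(5·48 − 44·(-34)) + (44·(-41) − 3·48) + (3·(-9) − (-9)·(-41)) + ((-9)·(-34) − 5·(-9))| = 257, so the area is 128.5.
Summing gcd(|Δx|,|Δy|) over the edges gives the boundary count: gcd(39,82) + gcd(41,89) + gcd(12,32) + gcd(14,25) = 1+1+4+1 = 7.
By Pick's theorem I = A − B/2 + 1 = 128.5 − 7/2 + 1 = 126.

126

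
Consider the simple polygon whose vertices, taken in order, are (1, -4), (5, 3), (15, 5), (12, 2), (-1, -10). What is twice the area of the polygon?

Using the shoelace formula, 2A = |(1·3 − 5·(-4)) + (5·5 − 15·3) + (15·2 − 12·5) + (12·(-10) − (-1)·2) + ((-1)·(-4) − 1·(-10))| = 131, so the area is 131/2.

131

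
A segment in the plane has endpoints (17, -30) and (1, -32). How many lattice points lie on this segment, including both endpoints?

The number of lattice points on a segment between lattice points is gcd(|Δx|,|Δy|) + 1 = gcd(16,2) + 1 = 2 + 1 = 3.

3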